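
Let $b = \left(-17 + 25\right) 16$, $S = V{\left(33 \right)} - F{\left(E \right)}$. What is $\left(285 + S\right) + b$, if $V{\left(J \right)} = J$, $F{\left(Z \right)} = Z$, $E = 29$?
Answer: $417$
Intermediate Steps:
$S = 4$ ($S = 33 - 29 = 4$)
$b = 128$ ($b = 8 \cdot 16 = 128$)
$\left(285 + S\right) + b = \left(285 + 4\right) + 128 = 289 + 128 = 417$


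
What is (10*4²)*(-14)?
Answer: -2240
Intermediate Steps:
(10*4²)*(-14) = (10*16)*(-14) = 160*(-14) = -2240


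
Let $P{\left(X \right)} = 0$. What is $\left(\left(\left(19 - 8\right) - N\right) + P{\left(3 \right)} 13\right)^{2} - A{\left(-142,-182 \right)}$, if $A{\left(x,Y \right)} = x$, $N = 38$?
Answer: $871$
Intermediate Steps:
$\left(\left(\left(19 - 8\right) - N\right) + P{\left(3 \right)} 13\right)^{2} - A{\left(-142,-182 \right)} = \left(\left(\left(19 - 8\right) - 38\right) + 0 \cdot 13\right)^{2} - -142 = \left(\left(\left(19 - 8\right) - 38\right) + 0\right)^{2} + 142 = \left(\left(11 - 38\right) + 0\right)^{2} + 142 = \left(-27 + 0\right)^{2} + 142 = \left(-27\right)^{2} + 142 = 729 + 142 = 871$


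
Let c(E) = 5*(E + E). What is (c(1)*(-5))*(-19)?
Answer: 950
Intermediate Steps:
c(E) = 10*E (c(E) = 5*(2*E) = 10*E)
(c(1)*(-5))*(-19) = ((10*1)*(-5))*(-19) = (10*(-5))*(-19) = -50*(-19) = 950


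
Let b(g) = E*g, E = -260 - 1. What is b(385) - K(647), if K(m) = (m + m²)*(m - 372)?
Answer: -115395885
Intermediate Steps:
E = -261
K(m) = (-372 + m)*(m + m²) (K(m) = (m + m²)*(-372 + m) = (-372 + m)*(m + m²))
b(g) = -261*g
b(385) - K(647) = -261*385 - 647*(-372 + 647² - 371*647) = -100485 - 647*(-372 + 418609 - 240037) = -100485 - 647*178200 = -100485 - 1*115295400 = -100485 - 115295400 = -115395885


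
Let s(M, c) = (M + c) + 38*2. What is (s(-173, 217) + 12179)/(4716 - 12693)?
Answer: -12299/7977 ≈ -1.5418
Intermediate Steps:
s(M, c) = 76 + M + c (s(M, c) = (M + c) + 76 = 76 + M + c)
(s(-173, 217) + 12179)/(4716 - 12693) = ((76 - 173 + 217) + 12179)/(4716 - 12693) = (120 + 12179)/(-7977) = 12299*(-1/7977) = -12299/7977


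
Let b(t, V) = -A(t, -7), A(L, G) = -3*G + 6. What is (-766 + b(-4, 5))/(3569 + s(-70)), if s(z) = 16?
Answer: -793/3585 ≈ -0.22120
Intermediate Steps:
A(L, G) = 6 - 3*G
b(t, V) = -27 (b(t, V) = -(6 - 3*(-7)) = -(6 + 21) = -1*27 = -27)
(-766 + b(-4, 5))/(3569 + s(-70)) = (-766 - 27)/(3569 + 16) = -793/3585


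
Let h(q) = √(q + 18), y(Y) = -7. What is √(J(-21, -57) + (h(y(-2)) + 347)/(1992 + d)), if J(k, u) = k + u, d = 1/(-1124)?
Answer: √(-390152607569626 + 2516643868*√11)/2239007 ≈ 8.8218*I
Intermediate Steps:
h(q) = √(18 + q)
d = -1/1124 ≈ -0.00088968
√(J(-21, -57) + (h(y(-2)) + 347)/(1992 + d)) = √((-21 - 57) + (√(18 - 7) + 347)/(1992 - 1/1124)) = √(-78 + (√11 + 347)/(2239007/1124)) = √(-78 + (347 + √11)*(1124/2239007)) = √(-78 + (390028/2239007 + 1124*√11/2239007)) = √(-174252518/2239007 + 1124*√11/2239007)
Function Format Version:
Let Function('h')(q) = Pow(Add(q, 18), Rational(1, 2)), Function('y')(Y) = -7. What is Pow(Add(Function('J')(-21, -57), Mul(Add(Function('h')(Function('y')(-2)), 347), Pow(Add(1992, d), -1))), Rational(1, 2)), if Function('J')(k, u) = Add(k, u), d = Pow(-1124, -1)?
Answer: Mul(Rational(1, 2239007), Pow(Add(-390152607569626, Mul(2516643868, Pow(11, Rational(1, 2)))), Rational(1, 2))) ≈ Mul(8.8218, I)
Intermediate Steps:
Function('h')(q) = Pow(Add(18, q), Rational(1, 2))
d = Rational(-1, 1124) ≈ -0.00088968
Pow(Add(Function('J')(-21, -57), Mul(Add(Function('h')(Function('y')(-2)), 347), Pow(Add(1992, d), -1))), Rational(1, 2)) = Pow(Add(Add(-21, -57), Mul(Add(Pow(Add(18, -7), Rational(1, 2)), 347), Pow(Add(1992, Rational(-1, 1124)), -1))), Rational(1, 2)) = Pow(Add(-78, Mul(Add(Pow(11, Rational(1, 2)), 347), Pow(Rational(2239007, 1124), -1))), Rational(1, 2)) = Pow(Add(-78, Mul(Add(347, Pow(11, Rational(1, 2))), Rational(1124, 2239007))), Rational(1, 2)) = Pow(Add(-78, Add(Rational(390028, 2239007), Mul(Rational(1124, 2239007), Pow(11, Rational(1, 2))))), Rational(1, 2)) = Pow(Add(Rational(-174252518, 2239007), Mul(Rational(1124, 2239007), Pow(11, Rational(1, 2)))), Rational(1, 2))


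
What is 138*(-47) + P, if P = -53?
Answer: -6539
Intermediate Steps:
138*(-47) + P = 138*(-47) - 53 = -6486 - 53 = -6539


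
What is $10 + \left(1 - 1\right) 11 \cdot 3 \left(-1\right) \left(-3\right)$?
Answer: $10$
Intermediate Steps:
$10 + \left(1 - 1\right) 11 \cdot 3 \left(-1\right) \left(-3\right) = 10 + 0 \cdot 11 \left(\left(-3\right) \left(-3\right)\right) = 10 + 0 \cdot 9 = 10 + 0 = 10$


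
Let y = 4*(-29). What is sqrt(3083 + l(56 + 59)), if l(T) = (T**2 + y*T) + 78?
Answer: sqrt(3046) ≈ 55.191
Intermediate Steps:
y = -116
l(T) = 78 + T**2 - 116*T (l(T) = (T**2 - 116*T) + 78 = 78 + T**2 - 116*T)
sqrt(3083 + l(56 + 59)) = sqrt(3083 + (78 + (56 + 59)**2 - 116*(56 + 59))) = sqrt(3083 + (78 + 115**2 - 116*115)) = sqrt(3083 + (78 + 13225 - 13340)) = sqrt(3083 - 37) = sqrt(3046)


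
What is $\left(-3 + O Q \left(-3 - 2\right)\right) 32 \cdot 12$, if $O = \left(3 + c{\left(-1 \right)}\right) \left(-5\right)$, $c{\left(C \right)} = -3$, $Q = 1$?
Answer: $-1152$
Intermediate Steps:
$O = 0$ ($O = \left(3 - 3\right) \left(-5\right) = 0 \left(-5\right) = 0$)
$\left(-3 + O Q \left(-3 - 2\right)\right) 32 \cdot 12 = \left(-3 + 0 \cdot 1 \left(-3 - 2\right)\right) 32 \cdot 12 = \left(-3 + 0 \cdot 1 \left(-5\right)\right) 32 \cdot 12 = \left(-3 + 0 \left(-5\right)\right) 32 \cdot 12 = \left(-3 + 0\right) 32 \cdot 12 = \left(-3\right) 32 \cdot 12 = \left(-96\right) 12 = -1152$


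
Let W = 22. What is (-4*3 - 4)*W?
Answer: -352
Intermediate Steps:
(-4*3 - 4)*W = (-4*3 - 4)*22 = (-12 - 4)*22 = -16*22 = -352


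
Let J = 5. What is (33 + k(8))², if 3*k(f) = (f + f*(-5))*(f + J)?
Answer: 100489/9 ≈ 11165.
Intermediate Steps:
k(f) = -4*f*(5 + f)/3 (k(f) = ((f + f*(-5))*(f + 5))/3 = ((f - 5*f)*(5 + f))/3 = ((-4*f)*(5 + f))/3 = (-4*f*(5 + f))/3 = -4*f*(5 + f)/3)
(33 + k(8))² = (33 - 4/3*8*(5 + 8))² = (33 - 4/3*8*13)² = (33 - 416/3)² = (-317/3)² = 100489/9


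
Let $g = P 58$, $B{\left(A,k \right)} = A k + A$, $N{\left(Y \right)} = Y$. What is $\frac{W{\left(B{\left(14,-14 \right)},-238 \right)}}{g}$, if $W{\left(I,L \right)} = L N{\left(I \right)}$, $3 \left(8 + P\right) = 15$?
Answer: $- \frac{21658}{87} \approx -248.94$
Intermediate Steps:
$P = -3$ ($P = -8 + \frac{1}{3} \cdot 15 = -8 + 5 = -3$)
$B{\left(A,k \right)} = A + A k$
$W{\left(I,L \right)} = I L$ ($W{\left(I,L \right)} = L I = I L$)
$g = -174$ ($g = \left(-3\right) 58 = -174$)
$\frac{W{\left(B{\left(14,-14 \right)},-238 \right)}}{g} = \frac{14 \left(1 - 14\right) \left(-238\right)}{-174} = 14 \left(-13\right) \left(-238\right) \left(- \frac{1}{174}\right) = \left(-182\right) \left(-238\right) \left(- \frac{1}{174}\right) = 43316 \left(- \frac{1}{174}\right) = - \frac{21658}{87}$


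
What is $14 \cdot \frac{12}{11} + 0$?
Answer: $\frac{168}{11} \approx 15.273$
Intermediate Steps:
$14 \cdot \frac{12}{11} + 0 = \frac{168}{11} + 0 = \frac{168}{11}$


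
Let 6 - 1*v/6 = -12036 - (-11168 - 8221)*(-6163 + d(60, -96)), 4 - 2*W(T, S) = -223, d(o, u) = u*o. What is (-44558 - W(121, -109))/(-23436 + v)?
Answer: -9927/308244244 ≈ -3.2205e-5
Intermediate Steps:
d(o, u) = o*u
W(T, S) = 227/2 (W(T, S) = 2 - 1/2*(-223) = 2 + 223/2 = 227/2)
v = 1387122534 (v = 36 - 6*(-12036 - (-11168 - 8221)*(-6163 + 60*(-96))) = 36 - 6*(-12036 - (-19389)*(-6163 - 5760)) = 36 - 6*(-12036 - (-19389)*(-11923)) = 36 - 6*(-12036 - 1*231175047) = 36 - 6*(-12036 - 231175047) = 36 - 6*(-231187083) = 36 + 1387122498 = 1387122534)
(-44558 - W(121, -109))/(-23436 + v) = (-44558 - 1*227/2)/(-23436 + 1387122534) = (-44558 - 227/2)/1387099098 = -89343/2*1/1387099098 = -9927/308244244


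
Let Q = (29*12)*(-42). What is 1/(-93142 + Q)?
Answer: -1/107758 ≈ -9.2800e-6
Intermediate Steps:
Q = -14616 (Q = 348*(-42) = -14616)
1/(-93142 + Q) = 1/(-93142 - 14616) = 1/(-107758) = -1/107758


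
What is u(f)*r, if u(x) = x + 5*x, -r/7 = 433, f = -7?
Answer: 127302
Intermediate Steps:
r = -3031 (r = -7*433 = -3031)
u(x) = 6*x
u(f)*r = (6*(-7))*(-3031) = -42*(-3031) = 127302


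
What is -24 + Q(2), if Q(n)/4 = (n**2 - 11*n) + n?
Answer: -88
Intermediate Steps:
Q(n) = -40*n + 4*n**2 (Q(n) = 4*((n**2 - 11*n) + n) = 4*(n**2 - 10*n) = -40*n + 4*n**2)
-24 + Q(2) = -24 + 4*2*(-10 + 2) = -24 + 4*2*(-8) = -24 - 64 = -88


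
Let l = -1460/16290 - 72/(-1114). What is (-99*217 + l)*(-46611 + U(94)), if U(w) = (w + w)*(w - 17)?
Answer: 626397502432895/907353 ≈ 6.9036e+8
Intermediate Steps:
U(w) = 2*w*(-17 + w) (U(w) = (2*w)*(-17 + w) = 2*w*(-17 + w))
l = -22678/907353 (l = -1460*1/16290 - 72*(-1/1114) = -146/1629 + 36/557 = -22678/907353 ≈ -0.024994)
(-99*217 + l)*(-46611 + U(94)) = (-99*217 - 22678/907353)*(-46611 + 2*94*(-17 + 94)) = (-21483 - 22678/907353)*(-46611 + 2*94*77) = -19492687177*(-46611 + 14476)/907353 = -19492687177/907353*(-32135) = 626397502432895/907353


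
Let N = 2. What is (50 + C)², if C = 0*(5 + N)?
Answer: 2500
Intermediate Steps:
C = 0 (C = 0*(5 + 2) = 0*7 = 0)
(50 + C)² = (50 + 0)² = 50² = 2500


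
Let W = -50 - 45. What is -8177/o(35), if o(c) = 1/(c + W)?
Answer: 490620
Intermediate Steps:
W = -95
o(c) = 1/(-95 + c) (o(c) = 1/(c - 95) = 1/(-95 + c))
-8177/o(35) = -8177/(1/(-95 + 35)) = -8177/(1/(-60)) = -8177/(-1/60) = -8177*(-60) = 490620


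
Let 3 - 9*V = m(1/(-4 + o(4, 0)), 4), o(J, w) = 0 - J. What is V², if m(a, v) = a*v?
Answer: 49/324 ≈ 0.15123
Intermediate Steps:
o(J, w) = -J
V = 7/18 (V = ⅓ - 4/(9*(-4 - 1*4)) = ⅓ - 4/(9*(-4 - 4)) = ⅓ - 4/(9*(-8)) = ⅓ - (-1)*4/72 = ⅓ - ⅑*(-½) = ⅓ + 1/18 = 7/18 ≈ 0.38889)
V² = (7/18)² = 49/324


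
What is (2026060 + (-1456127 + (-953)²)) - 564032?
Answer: 914110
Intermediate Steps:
(2026060 + (-1456127 + (-953)²)) - 564032 = (2026060 + (-1456127 + 908209)) - 564032 = (2026060 - 547918) - 564032 = 1478142 - 564032 = 914110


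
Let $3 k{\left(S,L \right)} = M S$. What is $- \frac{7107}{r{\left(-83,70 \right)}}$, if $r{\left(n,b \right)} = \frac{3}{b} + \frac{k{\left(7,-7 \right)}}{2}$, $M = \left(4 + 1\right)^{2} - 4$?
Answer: $- \frac{248745}{859} \approx -289.58$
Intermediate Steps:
$M = 21$ ($M = 5^{2} - 4 = 25 - 4 = 21$)
$k{\left(S,L \right)} = 7 S$ ($k{\left(S,L \right)} = \frac{21 S}{3} = 7 S$)
$r{\left(n,b \right)} = \frac{49}{2} + \frac{3}{b}$ ($r{\left(n,b \right)} = \frac{3}{b} + \frac{7 \cdot 7}{2} = \frac{3}{b} + 49 \cdot \frac{1}{2} = \frac{3}{b} + \frac{49}{2} = \frac{49}{2} + \frac{3}{b}$)
$- \frac{7107}{r{\left(-83,70 \right)}} = - \frac{7107}{\frac{49}{2} + \frac{3}{70}} = - \frac{7107}{\frac{859}{35}} = \left(-7107\right) \frac{35}{859} = - \frac{248745}{859}$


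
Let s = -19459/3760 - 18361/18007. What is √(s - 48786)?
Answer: I*√13979408367122677985/16926580 ≈ 220.89*I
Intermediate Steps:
s = -419435573/67706320 (s = -19459*1/3760 - 18361*1/18007 = -19459/3760 - 18361/18007 = -419435573/67706320 ≈ -6.1949)
√(s - 48786) = √(-419435573/67706320 - 48786) = √(-3303539963093/67706320) = I*√13979408367122677985/16926580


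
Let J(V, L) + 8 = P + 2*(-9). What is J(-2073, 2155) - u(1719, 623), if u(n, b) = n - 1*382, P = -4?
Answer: -1367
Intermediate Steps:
J(V, L) = -30 (J(V, L) = -8 + (-4 + 2*(-9)) = -8 + (-4 - 18) = -8 - 22 = -30)
u(n, b) = -382 + n (u(n, b) = n - 382 = -382 + n)
J(-2073, 2155) - u(1719, 623) = -30 - (-382 + 1719) = -30 - 1*1337 = -30 - 1337 = -1367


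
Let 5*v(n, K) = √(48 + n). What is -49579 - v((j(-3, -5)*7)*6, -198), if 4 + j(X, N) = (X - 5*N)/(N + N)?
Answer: -49579 - 3*I*√590/25 ≈ -49579.0 - 2.9148*I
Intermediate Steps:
j(X, N) = -4 + (X - 5*N)/(2*N) (j(X, N) = -4 + (X - 5*N)/(N + N) = -4 + (X - 5*N)/((2*N)) = -4 + (X - 5*N)*(1/(2*N)) = -4 + (X - 5*N)/(2*N))
v(n, K) = √(48 + n)/5
-49579 - v((j(-3, -5)*7)*6, -198) = -49579 - √(48 + (((½)*(-3 - 13*(-5))/(-5))*7)*6)/5 = -49579 - √(48 + (((½)*(-⅕)*(-3 + 65))*7)*6)/5 = -49579 - √(48 + (((½)*(-⅕)*62)*7)*6)/5 = -49579 - √(48 - 31/5*7*6)/5 = -49579 - √(48 - 217/5*6)/5 = -49579 - √(48 - 1302/5)/5 = -49579 - √(-1062/5)/5 = -49579 - 3*I*√590/5/5 = -49579 - 3*I*√590/25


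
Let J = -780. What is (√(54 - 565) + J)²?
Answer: (780 - I*√511)² ≈ 6.0789e+5 - 35264.0*I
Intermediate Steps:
(√(54 - 565) + J)² = (√(54 - 565) - 780)² = (√(-511) - 780)² = (I*√511 - 780)² = (-780 + I*√511)²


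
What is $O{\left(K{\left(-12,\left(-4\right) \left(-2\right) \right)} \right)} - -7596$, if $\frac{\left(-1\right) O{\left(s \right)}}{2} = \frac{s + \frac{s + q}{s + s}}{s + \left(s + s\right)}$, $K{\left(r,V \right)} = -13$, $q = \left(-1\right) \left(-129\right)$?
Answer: $\frac{3850718}{507} \approx 7595.1$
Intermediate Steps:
$q = 129$
$O{\left(s \right)} = - \frac{2 \left(s + \frac{129 + s}{2 s}\right)}{3 s}$ ($O{\left(s \right)} = - 2 \frac{s + \frac{s + 129}{s + s}}{s + \left(s + s\right)} = - 2 \frac{s + \frac{129 + s}{2 s}}{s + 2 s} = - 2 \frac{s + \left(129 + s\right) \frac{1}{2 s}}{3 s} = - 2 \left(s + \frac{129 + s}{2 s}\right) \frac{1}{3 s} = - 2 \frac{s + \frac{129 + s}{2 s}}{3 s} = - \frac{2 \left(s + \frac{129 + s}{2 s}\right)}{3 s}$)
$O{\left(K{\left(-12,\left(-4\right) \left(-2\right) \right)} \right)} - -7596 = \frac{-129 - -13 - 2 \left(-13\right)^{2}}{3 \cdot 169} - -7596 = \frac{1}{3} \cdot \frac{1}{169} \left(-129 + 13 - 338\right) + 7596 = \frac{1}{3} \cdot \frac{1}{169} \left(-454\right) + 7596 = - \frac{454}{507} + 7596 = \frac{3850718}{507}$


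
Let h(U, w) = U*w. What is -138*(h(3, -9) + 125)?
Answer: -13524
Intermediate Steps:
-138*(h(3, -9) + 125) = -138*(3*(-9) + 125) = -138*(-27 + 125) = -138*98 = -13524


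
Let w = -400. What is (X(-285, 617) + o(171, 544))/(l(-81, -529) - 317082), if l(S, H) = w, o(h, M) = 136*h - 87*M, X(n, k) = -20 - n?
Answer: 23807/317482 ≈ 0.074987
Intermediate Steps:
o(h, M) = -87*M + 136*h
l(S, H) = -400
(X(-285, 617) + o(171, 544))/(l(-81, -529) - 317082) = ((-20 - 1*(-285)) + (-87*544 + 136*171))/(-400 - 317082) = ((-20 + 285) + (-47328 + 23256))/(-317482) = (265 - 24072)*(-1/317482) = -23807*(-1/317482) = 23807/317482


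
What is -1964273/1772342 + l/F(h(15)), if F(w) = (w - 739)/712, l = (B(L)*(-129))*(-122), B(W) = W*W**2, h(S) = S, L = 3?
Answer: -134054682544589/320793902 ≈ -4.1788e+5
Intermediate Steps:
B(W) = W**3
l = 424926 (l = (3**3*(-129))*(-122) = (27*(-129))*(-122) = -3483*(-122) = 424926)
F(w) = -739/712 + w/712 (F(w) = (-739 + w)*(1/712) = -739/712 + w/712)
-1964273/1772342 + l/F(h(15)) = -1964273/1772342 + 424926/(-739/712 + (1/712)*15) = -1964273*1/1772342 + 424926/(-739/712 + 15/712) = -1964273/1772342 + 424926/(-181/178) = -1964273/1772342 + 424926*(-178/181) = -1964273/1772342 - 75636828/181 = -134054682544589/320793902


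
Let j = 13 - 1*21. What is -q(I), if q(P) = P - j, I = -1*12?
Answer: 4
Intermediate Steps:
I = -12
j = -8 (j = 13 - 21 = -8)
q(P) = 8 + P (q(P) = P - 1*(-8) = P + 8 = 8 + P)
-q(I) = -(8 - 12) = -1*(-4) = 4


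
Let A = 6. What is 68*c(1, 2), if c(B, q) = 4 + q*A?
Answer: 1088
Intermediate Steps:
c(B, q) = 4 + 6*q (c(B, q) = 4 + q*6 = 4 + 6*q)
68*c(1, 2) = 68*(4 + 6*2) = 68*(4 + 12) = 68*16 = 1088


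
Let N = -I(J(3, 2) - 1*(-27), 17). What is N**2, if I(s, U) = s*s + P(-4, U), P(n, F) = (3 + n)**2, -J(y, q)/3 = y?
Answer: 105625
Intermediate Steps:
J(y, q) = -3*y
I(s, U) = 1 + s**2 (I(s, U) = s*s + (3 - 4)**2 = s**2 + (-1)**2 = s**2 + 1 = 1 + s**2)
N = -325 (N = -(1 + (-3*3 - 1*(-27))**2) = -(1 + (-9 + 27)**2) = -(1 + 18**2) = -(1 + 324) = -1*325 = -325)
N**2 = (-325)**2 = 105625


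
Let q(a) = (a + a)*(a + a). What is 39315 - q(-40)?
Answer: 32915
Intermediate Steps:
q(a) = 4*a**2 (q(a) = (2*a)*(2*a) = 4*a**2)
39315 - q(-40) = 39315 - 4*(-40)**2 = 39315 - 4*1600 = 39315 - 1*6400 = 39315 - 6400 = 32915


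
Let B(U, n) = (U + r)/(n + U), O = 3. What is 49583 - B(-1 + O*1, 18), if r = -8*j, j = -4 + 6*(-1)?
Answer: 495789/10 ≈ 49579.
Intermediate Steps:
j = -10 (j = -4 - 6 = -10)
r = 80 (r = -8*(-10) = 80)
B(U, n) = (80 + U)/(U + n) (B(U, n) = (U + 80)/(n + U) = (80 + U)/(U + n))
49583 - B(-1 + O*1, 18) = 49583 - (80 + (-1 + 3*1))/((-1 + 3*1) + 18) = 49583 - (80 + (-1 + 3))/((-1 + 3) + 18) = 49583 - (80 + 2)/(2 + 18) = 49583 - 82/20 = 49583 - 1*41/10 = 49583 - 41/10 = 495789/10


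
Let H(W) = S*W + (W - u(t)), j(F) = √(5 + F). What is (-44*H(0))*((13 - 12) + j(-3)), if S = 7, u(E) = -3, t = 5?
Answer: -132 - 132*√2 ≈ -318.68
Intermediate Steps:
H(W) = 3 + 8*W (H(W) = 7*W + (W - 1*(-3)) = 7*W + (W + 3) = 7*W + (3 + W) = 3 + 8*W)
(-44*H(0))*((13 - 12) + j(-3)) = (-44*(3 + 8*0))*((13 - 12) + √(5 - 3)) = (-44*(3 + 0))*(1 + √2) = (-44*3)*(1 + √2) = -132*(1 + √2) = -132 - 132*√2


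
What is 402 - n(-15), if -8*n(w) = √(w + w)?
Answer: 402 + I*√30/8 ≈ 402.0 + 0.68465*I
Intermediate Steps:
n(w) = -√2*√w/8 (n(w) = -√(w + w)/8 = -√2*√w/8)
402 - n(-15) = 402 - (-1)*√2*√(-15)/8 = 402 - (-1)*√2*I*√15/8 = 402 - (-1)*I*√30/8 = 402 + I*√30/8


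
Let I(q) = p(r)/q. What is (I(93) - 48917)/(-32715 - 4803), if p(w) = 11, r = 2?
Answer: 2274635/1744587 ≈ 1.3038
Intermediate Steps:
I(q) = 11/q
(I(93) - 48917)/(-32715 - 4803) = (11/93 - 48917)/(-32715 - 4803) = (11*(1/93) - 48917)/(-37518) = (11/93 - 48917)*(-1/37518) = -4549270/93*(-1/37518) = 2274635/1744587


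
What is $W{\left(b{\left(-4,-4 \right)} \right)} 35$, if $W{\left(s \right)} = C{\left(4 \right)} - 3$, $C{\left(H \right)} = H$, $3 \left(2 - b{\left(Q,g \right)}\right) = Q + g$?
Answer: $35$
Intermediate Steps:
$b{\left(Q,g \right)} = 2 - \frac{Q}{3} - \frac{g}{3}$ ($b{\left(Q,g \right)} = 2 - \frac{Q + g}{3} = 2 - \left(\frac{Q}{3} + \frac{g}{3}\right) = 2 - \frac{Q}{3} - \frac{g}{3}$)
$W{\left(s \right)} = 1$ ($W{\left(s \right)} = 4 - 3 = 1$)
$W{\left(b{\left(-4,-4 \right)} \right)} 35 = 1 \cdot 35 = 35$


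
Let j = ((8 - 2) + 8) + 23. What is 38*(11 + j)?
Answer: 1824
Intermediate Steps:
j = 37 (j = (6 + 8) + 23 = 14 + 23 = 37)
38*(11 + j) = 38*(11 + 37) = 38*48 = 1824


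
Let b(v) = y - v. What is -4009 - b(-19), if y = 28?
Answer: -4056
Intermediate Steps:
b(v) = 28 - v
-4009 - b(-19) = -4009 - (28 - 1*(-19)) = -4009 - (28 + 19) = -4009 - 1*47 = -4009 - 47 = -4056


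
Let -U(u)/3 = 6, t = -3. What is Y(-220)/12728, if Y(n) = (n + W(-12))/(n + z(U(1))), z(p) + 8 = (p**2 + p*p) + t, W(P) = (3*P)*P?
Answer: 53/1326894 ≈ 3.9943e-5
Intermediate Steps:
U(u) = -18 (U(u) = -3*6 = -18)
W(P) = 3*P**2
z(p) = -11 + 2*p**2 (z(p) = -8 + ((p**2 + p*p) - 3) = -8 + ((p**2 + p**2) - 3) = -8 + (2*p**2 - 3) = -8 + (-3 + 2*p**2) = -11 + 2*p**2)
Y(n) = (432 + n)/(637 + n) (Y(n) = (n + 3*(-12)**2)/(n + (-11 + 2*(-18)**2)) = (n + 3*144)/(n + (-11 + 2*324)) = (n + 432)/(n + (-11 + 648)) = (432 + n)/(n + 637) = (432 + n)/(637 + n))
Y(-220)/12728 = ((432 - 220)/(637 - 220))/12728 = (212/417)*(1/12728) = 53/1326894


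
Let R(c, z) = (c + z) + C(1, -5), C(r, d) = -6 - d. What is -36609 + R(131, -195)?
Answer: -36674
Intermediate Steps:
R(c, z) = -1 + c + z (R(c, z) = (c + z) + (-6 - 1*(-5)) = (c + z) + (-6 + 5) = (c + z) - 1 = -1 + c + z)
-36609 + R(131, -195) = -36609 + (-1 + 131 - 195) = -36609 - 65 = -36674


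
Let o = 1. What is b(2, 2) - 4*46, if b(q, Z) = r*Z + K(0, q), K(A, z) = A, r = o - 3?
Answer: -188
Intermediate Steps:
r = -2 (r = 1 - 3 = -2)
b(q, Z) = -2*Z (b(q, Z) = -2*Z + 0 = -2*Z)
b(2, 2) - 4*46 = -2*2 - 4*46 = -4 - 184 = -188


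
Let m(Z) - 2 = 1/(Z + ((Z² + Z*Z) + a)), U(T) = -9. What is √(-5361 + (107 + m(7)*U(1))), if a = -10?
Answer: I*√47580655/95 ≈ 72.609*I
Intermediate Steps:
m(Z) = 2 + 1/(-10 + Z + 2*Z²) (m(Z) = 2 + 1/(Z + ((Z² + Z*Z) - 10)) = 2 + 1/(Z + ((Z² + Z²) - 10)) = 2 + 1/(Z + (2*Z² - 10)) = 2 + 1/(Z + (-10 + 2*Z²)) = 2 + 1/(-10 + Z + 2*Z²))
√(-5361 + (107 + m(7)*U(1))) = √(-5361 + (107 + ((-19 + 2*7 + 4*7²)/(-10 + 7 + 2*7²))*(-9))) = √(-5361 + (107 + ((-19 + 14 + 4*49)/(-10 + 7 + 2*49))*(-9))) = √(-5361 + (107 + ((-19 + 14 + 196)/(-10 + 7 + 98))*(-9))) = √(-5361 + (107 + (191/95)*(-9))) = √(-5361 + (107 - 1719/95)) = √(-5361 + 8446/95) = √(-500849/95) = I*√47580655/95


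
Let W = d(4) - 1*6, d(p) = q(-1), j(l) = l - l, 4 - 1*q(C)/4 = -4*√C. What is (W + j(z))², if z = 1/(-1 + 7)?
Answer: -156 + 320*I ≈ -156.0 + 320.0*I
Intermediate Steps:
q(C) = 16 + 16*√C (q(C) = 16 - (-16)*√C = 16 + 16*√C)
z = ⅙ (z = 1/6 = ⅙ ≈ 0.16667)
j(l) = 0
d(p) = 16 + 16*I (d(p) = 16 + 16*√(-1) = 16 + 16*I)
W = 10 + 16*I (W = (16 + 16*I) - 1*6 = (16 + 16*I) - 6 = 10 + 16*I ≈ 10.0 + 16.0*I)
(W + j(z))² = ((10 + 16*I) + 0)² = (10 + 16*I)²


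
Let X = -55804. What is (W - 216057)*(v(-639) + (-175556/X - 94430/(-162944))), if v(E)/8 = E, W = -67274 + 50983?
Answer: 17750610413527443/14955472 ≈ 1.1869e+9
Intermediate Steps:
W = -16291
v(E) = 8*E
(W - 216057)*(v(-639) + (-175556/X - 94430/(-162944))) = (-16291 - 216057)*(8*(-639) + (-175556/(-55804) - 94430/(-162944))) = -232348*(-5112 + (-175556*(-1/55804) - 94430*(-1/162944))) = -232348*(-5112 + (43889/13951 + 2485/4288)) = -232348*(-5112 + 222864267/59821888) = -232348*(-305586627189/59821888) = 17750610413527443/14955472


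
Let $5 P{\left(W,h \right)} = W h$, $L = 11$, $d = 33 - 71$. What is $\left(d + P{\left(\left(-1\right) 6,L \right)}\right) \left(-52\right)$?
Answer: $\frac{13312}{5} \approx 2662.4$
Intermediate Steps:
$d = -38$
$P{\left(W,h \right)} = \frac{W h}{5}$
$\left(d + P{\left(\left(-1\right) 6,L \right)}\right) \left(-52\right) = \left(-38 + \frac{1}{5} \left(\left(-1\right) 6\right) 11\right) \left(-52\right) = \left(-38 + \frac{1}{5} \left(-6\right) 11\right) \left(-52\right) = \left(-38 - \frac{66}{5}\right) \left(-52\right) = \left(- \frac{256}{5}\right) \left(-52\right) = \frac{13312}{5}$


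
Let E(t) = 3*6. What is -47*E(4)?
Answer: -846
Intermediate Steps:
E(t) = 18
-47*E(4) = -47*18 = -846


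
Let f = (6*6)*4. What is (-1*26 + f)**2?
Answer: 13924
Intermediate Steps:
f = 144 (f = 36*4 = 144)
(-1*26 + f)**2 = (-1*26 + 144)**2 = (-26 + 144)**2 = 118**2 = 13924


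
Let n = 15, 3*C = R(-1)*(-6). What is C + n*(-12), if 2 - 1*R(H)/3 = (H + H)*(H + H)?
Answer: -168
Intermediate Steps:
R(H) = 6 - 12*H² (R(H) = 6 - 3*(H + H)*(H + H) = 6 - 3*2*H*2*H = 6 - 12*H²)
C = 12 (C = ((6 - 12*(-1)²)*(-6))/3 = ((6 - 12*1)*(-6))/3 = ((6 - 12)*(-6))/3 = (-6*(-6))/3 = (⅓)*36 = 12)
C + n*(-12) = 12 + 15*(-12) = 12 - 180 = -168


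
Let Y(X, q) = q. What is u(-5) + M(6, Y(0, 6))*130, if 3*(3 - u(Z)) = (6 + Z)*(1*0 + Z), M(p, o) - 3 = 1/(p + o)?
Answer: 811/2 ≈ 405.50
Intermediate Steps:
M(p, o) = 3 + 1/(o + p) (M(p, o) = 3 + 1/(p + o) = 3 + 1/(o + p))
u(Z) = 3 - Z*(6 + Z)/3 (u(Z) = 3 - (6 + Z)*(1*0 + Z)/3 = 3 - (6 + Z)*(0 + Z)/3 = 3 - (6 + Z)*Z/3 = 3 - Z*(6 + Z)/3)
u(-5) + M(6, Y(0, 6))*130 = (3 - 2*(-5) - ⅓*(-5)²) + ((1 + 3*6 + 3*6)/(6 + 6))*130 = (3 + 10 - ⅓*25) + ((1 + 18 + 18)/12)*130 = (3 + 10 - 25/3) + ((1/12)*37)*130 = 14/3 + (37/12)*130 = 14/3 + 2405/6 = 811/2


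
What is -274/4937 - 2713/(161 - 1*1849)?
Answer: 12931569/8333656 ≈ 1.5517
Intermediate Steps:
-274/4937 - 2713/(161 - 1*1849) = -274*1/4937 - 2713/(161 - 1849) = -274/4937 - 2713/(-1688) = -274/4937 - 2713*(-1/1688) = -274/4937 + 2713/1688 = 12931569/8333656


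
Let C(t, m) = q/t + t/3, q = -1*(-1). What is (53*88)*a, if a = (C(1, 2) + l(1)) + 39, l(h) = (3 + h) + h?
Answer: 634304/3 ≈ 2.1143e+5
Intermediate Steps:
q = 1
l(h) = 3 + 2*h
C(t, m) = 1/t + t/3
a = 136/3 (a = ((1/1 + (⅓)*1) + (3 + 2*1)) + 39 = ((1 + ⅓) + (3 + 2)) + 39 = (4/3 + 5) + 39 = 19/3 + 39 = 136/3 ≈ 45.333)
(53*88)*a = (53*88)*(136/3) = 4664*(136/3) = 634304/3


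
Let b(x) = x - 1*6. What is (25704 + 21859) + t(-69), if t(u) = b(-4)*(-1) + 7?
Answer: 47580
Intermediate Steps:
b(x) = -6 + x (b(x) = x - 6 = -6 + x)
t(u) = 17 (t(u) = (-6 - 4)*(-1) + 7 = -10*(-1) + 7 = 10 + 7 = 17)
(25704 + 21859) + t(-69) = (25704 + 21859) + 17 = 47563 + 17 = 47580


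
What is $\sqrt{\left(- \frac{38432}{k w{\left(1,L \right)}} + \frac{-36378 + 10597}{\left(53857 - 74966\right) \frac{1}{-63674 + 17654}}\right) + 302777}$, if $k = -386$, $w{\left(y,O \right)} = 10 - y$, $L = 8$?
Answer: $\frac{\sqrt{36834504535104733765}}{12222111} \approx 496.57$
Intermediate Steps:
$\sqrt{\left(- \frac{38432}{k w{\left(1,L \right)}} + \frac{-36378 + 10597}{\left(53857 - 74966\right) \frac{1}{-63674 + 17654}}\right) + 302777} = \sqrt{\left(- \frac{38432}{\left(-386\right) \left(10 - 1\right)} + \frac{-36378 + 10597}{\left(53857 - 74966\right) \frac{1}{-63674 + 17654}}\right) + 302777} = \sqrt{\left(- \frac{38432}{\left(-386\right) \left(10 - 1\right)} - \frac{25781}{\left(-21109\right) \frac{1}{-46020}}\right) + 302777} = \sqrt{\left(- \frac{38432}{\left(-386\right) 9} - \frac{25781}{\left(-21109\right) \left(- \frac{1}{46020}\right)}\right) + 302777} = \sqrt{\left(- \frac{38432}{-3474} - \frac{25781}{\frac{21109}{46020}}\right) + 302777} = \sqrt{\left(\left(-38432\right) \left(- \frac{1}{3474}\right) - \frac{1186441620}{21109}\right) + 302777} = \sqrt{\left(\frac{19216}{1737} - \frac{1186441620}{21109}\right) + 302777} = \sqrt{- \frac{2060443463396}{36666333} + 302777} = \sqrt{\frac{9041278843345}{36666333}} = \frac{\sqrt{36834504535104733765}}{12222111}$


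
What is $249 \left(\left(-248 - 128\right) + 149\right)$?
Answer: $-56523$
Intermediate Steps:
$249 \left(\left(-248 - 128\right) + 149\right) = 249 \left(-376 + 149\right) = 249 \left(-227\right) = -56523$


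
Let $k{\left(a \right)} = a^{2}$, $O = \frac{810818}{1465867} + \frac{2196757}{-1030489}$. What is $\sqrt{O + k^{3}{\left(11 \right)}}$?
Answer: $\frac{\sqrt{13987295102401426628484337442}}{88856459939} \approx 1331.0$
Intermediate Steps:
$O = - \frac{140271444901}{88856459939}$ ($O = 810818 \cdot \frac{1}{1465867} + 2196757 \left(- \frac{1}{1030489}\right) = \frac{810818}{1465867} - \frac{129221}{60617} = - \frac{140271444901}{88856459939} \approx -1.5786$)
$\sqrt{O + k^{3}{\left(11 \right)}} = \sqrt{- \frac{140271444901}{88856459939} + \left(11^{2}\right)^{3}} = \sqrt{- \frac{140271444901}{88856459939} + 121^{3}} = \sqrt{- \frac{140271444901}{88856459939} + 1771561} = \sqrt{\frac{157414498754549878}{88856459939}} = \frac{\sqrt{13987295102401426628484337442}}{88856459939}$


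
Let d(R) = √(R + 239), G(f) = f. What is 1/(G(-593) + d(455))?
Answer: -593/350955 - √694/350955 ≈ -0.0017647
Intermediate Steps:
d(R) = √(239 + R)
1/(G(-593) + d(455)) = 1/(-593 + √(239 + 455)) = 1/(-593 + √694)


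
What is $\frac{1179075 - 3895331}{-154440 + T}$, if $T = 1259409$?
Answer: $- \frac{2716256}{1104969} \approx -2.4582$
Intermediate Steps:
$\frac{1179075 - 3895331}{-154440 + T} = \frac{1179075 - 3895331}{-154440 + 1259409} = - \frac{2716256}{1104969}$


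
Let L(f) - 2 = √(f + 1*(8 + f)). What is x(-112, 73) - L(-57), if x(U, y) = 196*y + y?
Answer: 14379 - I*√106 ≈ 14379.0 - 10.296*I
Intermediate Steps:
x(U, y) = 197*y
L(f) = 2 + √(8 + 2*f) (L(f) = 2 + √(f + 1*(8 + f)) = 2 + √(f + (8 + f)) = 2 + √(8 + 2*f))
x(-112, 73) - L(-57) = 197*73 - (2 + √(8 + 2*(-57))) = 14381 - (2 + √(8 - 114)) = 14381 - (2 + √(-106)) = 14381 - (2 + I*√106) = 14381 + (-2 - I*√106) = 14379 - I*√106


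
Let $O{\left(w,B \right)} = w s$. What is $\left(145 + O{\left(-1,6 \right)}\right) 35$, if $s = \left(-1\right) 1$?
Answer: $5110$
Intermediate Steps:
$s = -1$
$O{\left(w,B \right)} = - w$ ($O{\left(w,B \right)} = w \left(-1\right) = - w$)
$\left(145 + O{\left(-1,6 \right)}\right) 35 = \left(145 - -1\right) 35 = \left(145 + 1\right) 35 = 146 \cdot 35 = 5110$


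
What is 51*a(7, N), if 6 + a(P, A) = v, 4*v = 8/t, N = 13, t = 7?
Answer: -2040/7 ≈ -291.43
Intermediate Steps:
v = 2/7 (v = (8/7)/4 = (8*(⅐))/4 = (¼)*(8/7) = 2/7 ≈ 0.28571)
a(P, A) = -40/7 (a(P, A) = -6 + 2/7 = -40/7)
51*a(7, N) = 51*(-40/7) = -2040/7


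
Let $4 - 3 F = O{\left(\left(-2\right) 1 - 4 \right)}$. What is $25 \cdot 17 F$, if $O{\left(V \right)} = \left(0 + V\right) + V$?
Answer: $\frac{6800}{3} \approx 2266.7$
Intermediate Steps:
$O{\left(V \right)} = 2 V$ ($O{\left(V \right)} = V + V = 2 V$)
$F = \frac{16}{3}$ ($F = \frac{4}{3} - \frac{2 \left(\left(-2\right) 1 - 4\right)}{3} = \frac{4}{3} - \frac{2 \left(-2 - 4\right)}{3} = \frac{4}{3} - \frac{2 \left(-6\right)}{3} = \frac{4}{3} - -4 = \frac{4}{3} + 4 = \frac{16}{3} \approx 5.3333$)
$25 \cdot 17 F = 25 \cdot 17 \cdot \frac{16}{3} = 425 \cdot \frac{16}{3} = \frac{6800}{3}$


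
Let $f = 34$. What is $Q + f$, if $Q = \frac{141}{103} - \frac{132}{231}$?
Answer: $\frac{25089}{721} \approx 34.797$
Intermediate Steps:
$Q = \frac{575}{721}$ ($Q = 141 \cdot \frac{1}{103} - \frac{4}{7} = \frac{141}{103} - \frac{4}{7} = \frac{575}{721} \approx 0.7975$)
$Q + f = \frac{575}{721} + 34 = \frac{25089}{721}$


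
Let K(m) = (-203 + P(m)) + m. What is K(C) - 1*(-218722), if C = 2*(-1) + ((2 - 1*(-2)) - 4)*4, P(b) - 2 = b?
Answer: 218517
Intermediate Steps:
P(b) = 2 + b
C = -2 (C = -2 + ((2 + 2) - 4)*4 = -2 + (4 - 4)*4 = -2 + 0*4 = -2 + 0 = -2)
K(m) = -201 + 2*m (K(m) = (-203 + (2 + m)) + m = (-201 + m) + m = -201 + 2*m)
K(C) - 1*(-218722) = (-201 + 2*(-2)) - 1*(-218722) = (-201 - 4) + 218722 = -205 + 218722 = 218517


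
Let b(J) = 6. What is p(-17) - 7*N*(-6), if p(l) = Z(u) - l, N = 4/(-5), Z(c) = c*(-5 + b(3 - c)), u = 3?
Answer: -68/5 ≈ -13.600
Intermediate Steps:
Z(c) = c (Z(c) = c*(-5 + 6) = c*1 = c)
N = -4/5 (N = 4*(-1/5) = -4/5 ≈ -0.80000)
p(l) = 3 - l
p(-17) - 7*N*(-6) = (3 - 1*(-17)) - 7*(-4/5)*(-6) = (3 + 17) + (28/5)*(-6) = 20 - 168/5 = -68/5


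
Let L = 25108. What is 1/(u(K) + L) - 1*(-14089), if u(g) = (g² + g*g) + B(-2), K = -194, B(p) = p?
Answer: 1414225643/100378 ≈ 14089.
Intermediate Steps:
u(g) = -2 + 2*g² (u(g) = (g² + g*g) - 2 = (g² + g²) - 2 = 2*g² - 2 = -2 + 2*g²)
1/(u(K) + L) - 1*(-14089) = 1/((-2 + 2*(-194)²) + 25108) - 1*(-14089) = 1/((-2 + 2*37636) + 25108) + 14089 = 1/((-2 + 75272) + 25108) + 14089 = 1/(75270 + 25108) + 14089 = 1/100378 + 14089 = 1414225643/100378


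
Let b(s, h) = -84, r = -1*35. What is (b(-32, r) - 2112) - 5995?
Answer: -8191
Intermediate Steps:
r = -35
(b(-32, r) - 2112) - 5995 = (-84 - 2112) - 5995 = -2196 - 5995 = -8191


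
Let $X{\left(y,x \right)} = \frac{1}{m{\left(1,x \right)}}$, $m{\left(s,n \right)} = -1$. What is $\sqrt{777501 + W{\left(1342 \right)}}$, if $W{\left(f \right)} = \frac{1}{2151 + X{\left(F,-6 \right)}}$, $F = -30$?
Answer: $\frac{\sqrt{143759934986}}{430} \approx 881.76$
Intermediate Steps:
$X{\left(y,x \right)} = -1$ ($X{\left(y,x \right)} = \frac{1}{-1} = -1$)
$W{\left(f \right)} = \frac{1}{2150}$ ($W{\left(f \right)} = \frac{1}{2151 - 1} = \frac{1}{2150}$)
$\sqrt{777501 + W{\left(1342 \right)}} = \sqrt{777501 + \frac{1}{2150}} = \sqrt{\frac{1671627151}{2150}} = \frac{\sqrt{143759934986}}{430}$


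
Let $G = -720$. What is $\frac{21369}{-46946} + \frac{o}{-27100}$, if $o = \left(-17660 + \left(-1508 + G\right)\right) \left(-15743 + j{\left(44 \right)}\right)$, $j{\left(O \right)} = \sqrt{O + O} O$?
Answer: $- \frac{3674805180391}{318059150} + \frac{437536 \sqrt{22}}{6775} \approx -11251.0$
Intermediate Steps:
$j{\left(O \right)} = \sqrt{2} O^{\frac{3}{2}}$ ($j{\left(O \right)} = \sqrt{2 O} O = \sqrt{2} \sqrt{O} O = \sqrt{2} O^{\frac{3}{2}}$)
$o = 313096784 - 1750144 \sqrt{22}$ ($o = \left(-17660 - 2228\right) \left(-15743 + \sqrt{2} \cdot 44^{\frac{3}{2}}\right) = \left(-17660 - 2228\right) \left(-15743 + \sqrt{2} \cdot 88 \sqrt{11}\right) = - 19888 \left(-15743 + 88 \sqrt{22}\right) = 313096784 - 1750144 \sqrt{22} \approx 3.0489 \cdot 10^{8}$)
$\frac{21369}{-46946} + \frac{o}{-27100} = \frac{21369}{-46946} + \frac{313096784 - 1750144 \sqrt{22}}{-27100} = 21369 \left(- \frac{1}{46946}\right) + \left(313096784 - 1750144 \sqrt{22}\right) \left(- \frac{1}{27100}\right) = - \frac{21369}{46946} - \left(\frac{78274196}{6775} - \frac{437536 \sqrt{22}}{6775}\right) = - \frac{3674805180391}{318059150} + \frac{437536 \sqrt{22}}{6775}$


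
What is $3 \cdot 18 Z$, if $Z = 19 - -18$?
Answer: $1998$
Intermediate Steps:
$Z = 37$ ($Z = 19 + 18 = 37$)
$3 \cdot 18 Z = 3 \cdot 18 \cdot 37 = 54 \cdot 37 = 1998$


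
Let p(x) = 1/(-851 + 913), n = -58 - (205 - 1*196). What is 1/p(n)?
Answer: 62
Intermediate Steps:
n = -67 (n = -58 - (205 - 196) = -58 - 1*9 = -58 - 9 = -67)
p(x) = 1/62
1/p(n) = 1/(1/62) = 62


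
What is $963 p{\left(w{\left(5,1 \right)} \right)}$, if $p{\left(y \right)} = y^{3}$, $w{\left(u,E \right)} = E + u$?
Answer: $208008$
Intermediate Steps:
$963 p{\left(w{\left(5,1 \right)} \right)} = 963 \left(1 + 5\right)^{3} = 963 \cdot 6^{3} = 963 \cdot 216 = 208008$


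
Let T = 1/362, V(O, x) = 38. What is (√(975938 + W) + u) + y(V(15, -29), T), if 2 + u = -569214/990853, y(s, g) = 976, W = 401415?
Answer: 964521608/990853 + √1377353 ≈ 2147.0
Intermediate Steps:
T = 1/362 ≈ 0.0027624
u = -2550920/990853 (u = -2 - 569214/990853 = -2550920/990853 ≈ -2.5745)
(√(975938 + W) + u) + y(V(15, -29), T) = (√(975938 + 401415) - 2550920/990853) + 976 = (√1377353 - 2550920/990853) + 976 = (-2550920/990853 + √1377353) + 976 = 964521608/990853 + √1377353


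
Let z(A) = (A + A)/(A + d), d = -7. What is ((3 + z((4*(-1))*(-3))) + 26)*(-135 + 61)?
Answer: -12506/5 ≈ -2501.2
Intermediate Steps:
z(A) = 2*A/(-7 + A) (z(A) = (A + A)/(A - 7) = (2*A)/(-7 + A) = 2*A/(-7 + A))
((3 + z((4*(-1))*(-3))) + 26)*(-135 + 61) = ((3 + 2*((4*(-1))*(-3))/(-7 + (4*(-1))*(-3))) + 26)*(-135 + 61) = ((3 + 2*(-4*(-3))/(-7 - 4*(-3))) + 26)*(-74) = ((3 + 2*12/(-7 + 12)) + 26)*(-74) = ((3 + 2*12/5) + 26)*(-74) = ((3 + 2*12*(⅕)) + 26)*(-74) = ((3 + 24/5) + 26)*(-74) = (39/5 + 26)*(-74) = (169/5)*(-74) = -12506/5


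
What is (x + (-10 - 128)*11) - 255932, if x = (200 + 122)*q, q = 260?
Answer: -173730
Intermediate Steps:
x = 83720 (x = (200 + 122)*260 = 322*260 = 83720)
(x + (-10 - 128)*11) - 255932 = (83720 + (-10 - 128)*11) - 255932 = (83720 - 138*11) - 255932 = (83720 - 1518) - 255932 = 82202 - 255932 = -173730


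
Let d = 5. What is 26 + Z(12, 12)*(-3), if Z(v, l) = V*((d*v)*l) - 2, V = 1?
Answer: -2128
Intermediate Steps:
Z(v, l) = -2 + 5*l*v (Z(v, l) = 1*((5*v)*l) - 2 = 1*(5*l*v) - 2 = 5*l*v - 2 = -2 + 5*l*v)
26 + Z(12, 12)*(-3) = 26 + (-2 + 5*12*12)*(-3) = 26 + (-2 + 720)*(-3) = 26 + 718*(-3) = 26 - 2154 = -2128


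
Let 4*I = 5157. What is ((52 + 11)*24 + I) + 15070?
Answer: 71485/4 ≈ 17871.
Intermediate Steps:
I = 5157/4 (I = (¼)*5157 = 5157/4 ≈ 1289.3)
((52 + 11)*24 + I) + 15070 = ((52 + 11)*24 + 5157/4) + 15070 = (63*24 + 5157/4) + 15070 = (1512 + 5157/4) + 15070 = 11205/4 + 15070 = 71485/4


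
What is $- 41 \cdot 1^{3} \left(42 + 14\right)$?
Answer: $-2296$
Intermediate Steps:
$- 41 \cdot 1^{3} \left(42 + 14\right) = \left(-41\right) 1 \cdot 56 = \left(-41\right) 56 = -2296$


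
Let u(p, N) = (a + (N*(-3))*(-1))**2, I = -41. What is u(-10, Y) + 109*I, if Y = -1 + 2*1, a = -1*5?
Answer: -4465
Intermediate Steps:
a = -5
Y = 1 (Y = -1 + 2 = 1)
u(p, N) = (-5 + 3*N)**2 (u(p, N) = (-5 + (N*(-3))*(-1))**2 = (-5 - 3*N*(-1))**2 = (-5 + 3*N)**2)
u(-10, Y) + 109*I = (-5 + 3*1)**2 + 109*(-41) = (-5 + 3)**2 - 4469 = (-2)**2 - 4469 = 4 - 4469 = -4465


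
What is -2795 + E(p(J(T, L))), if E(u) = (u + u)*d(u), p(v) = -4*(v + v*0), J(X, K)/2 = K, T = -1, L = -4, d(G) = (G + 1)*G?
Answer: 64789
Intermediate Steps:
d(G) = G*(1 + G) (d(G) = (1 + G)*G = G*(1 + G))
J(X, K) = 2*K
p(v) = -4*v (p(v) = -4*(v + 0) = -4*v)
E(u) = 2*u²*(1 + u) (E(u) = (u + u)*(u*(1 + u)) = (2*u)*(u*(1 + u)) = 2*u²*(1 + u))
-2795 + E(p(J(T, L))) = -2795 + 2*(-8*(-4))²*(1 - 8*(-4)) = -2795 + 2*(-4*(-8))²*(1 - 4*(-8)) = -2795 + 2*32²*(1 + 32) = -2795 + 2*1024*33 = -2795 + 67584 = 64789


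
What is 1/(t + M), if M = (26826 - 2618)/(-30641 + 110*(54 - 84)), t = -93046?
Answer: -33941/3158098494 ≈ -1.0747e-5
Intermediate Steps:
M = -24208/33941 (M = 24208/(-30641 + 110*(-30)) = 24208/(-30641 - 3300) = 24208/(-33941) = 24208*(-1/33941) = -24208/33941 ≈ -0.71324)
1/(t + M) = 1/(-93046 - 24208/33941) = 1/(-3158098494/33941) = -33941/3158098494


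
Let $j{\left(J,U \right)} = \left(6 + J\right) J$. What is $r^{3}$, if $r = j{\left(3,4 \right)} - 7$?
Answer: $8000$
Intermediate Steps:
$j{\left(J,U \right)} = J \left(6 + J\right)$
$r = 20$ ($r = 3 \left(6 + 3\right) - 7 = 3 \cdot 9 - 7 = 27 - 7 = 20$)
$r^{3} = 20^{3} = 8000$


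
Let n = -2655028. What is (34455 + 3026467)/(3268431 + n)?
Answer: 3060922/613403 ≈ 4.9901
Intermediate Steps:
(34455 + 3026467)/(3268431 + n) = (34455 + 3026467)/(3268431 - 2655028) = 3060922/613403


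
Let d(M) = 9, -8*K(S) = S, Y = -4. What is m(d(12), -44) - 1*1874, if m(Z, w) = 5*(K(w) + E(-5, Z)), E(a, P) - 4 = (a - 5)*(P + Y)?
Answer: -4153/2 ≈ -2076.5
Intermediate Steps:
K(S) = -S/8
E(a, P) = 4 + (-5 + a)*(-4 + P) (E(a, P) = 4 + (a - 5)*(P - 4) = 4 + (-5 + a)*(-4 + P))
m(Z, w) = 220 - 50*Z - 5*w/8 (m(Z, w) = 5*(-w/8 + (24 - 5*Z - 4*(-5) + Z*(-5))) = 5*(-w/8 + (24 - 5*Z + 20 - 5*Z)) = 5*(-w/8 + (44 - 10*Z)) = 5*(44 - 10*Z - w/8) = 220 - 50*Z - 5*w/8)
m(d(12), -44) - 1*1874 = (220 - 50*9 - 5/8*(-44)) - 1*1874 = (220 - 450 + 55/2) - 1874 = -405/2 - 1874 = -4153/2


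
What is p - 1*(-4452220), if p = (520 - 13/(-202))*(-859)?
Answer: 809107913/202 ≈ 4.0055e+6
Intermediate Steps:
p = -90240527/202 (p = (520 - 13*(-1/202))*(-859) = (520 + 13/202)*(-859) = (105053/202)*(-859) = -90240527/202 ≈ -4.4674e+5)
p - 1*(-4452220) = -90240527/202 - 1*(-4452220) = -90240527/202 + 4452220 = 809107913/202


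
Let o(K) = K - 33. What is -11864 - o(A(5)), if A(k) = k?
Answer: -11836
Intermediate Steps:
o(K) = -33 + K
-11864 - o(A(5)) = -11864 - (-33 + 5) = -11864 - 1*(-28) = -11864 + 28 = -11836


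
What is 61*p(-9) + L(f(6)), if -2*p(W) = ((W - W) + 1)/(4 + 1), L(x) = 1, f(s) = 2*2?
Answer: -51/10 ≈ -5.1000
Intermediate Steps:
f(s) = 4
p(W) = -⅒ (p(W) = -((W - W) + 1)/(2*(4 + 1)) = -(0 + 1)/(2*5) = -1/(2*5) = -½*⅕ = -⅒)
61*p(-9) + L(f(6)) = 61*(-⅒) + 1 = -61/10 + 1 = -51/10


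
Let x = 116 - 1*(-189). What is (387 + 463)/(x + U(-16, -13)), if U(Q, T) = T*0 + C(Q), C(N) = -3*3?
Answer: 425/148 ≈ 2.8716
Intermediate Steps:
C(N) = -9
U(Q, T) = -9 (U(Q, T) = T*0 - 9 = 0 - 9 = -9)
x = 305 (x = 116 + 189 = 305)
(387 + 463)/(x + U(-16, -13)) = (387 + 463)/(305 - 9) = 850/296 = 850*(1/296) = 425/148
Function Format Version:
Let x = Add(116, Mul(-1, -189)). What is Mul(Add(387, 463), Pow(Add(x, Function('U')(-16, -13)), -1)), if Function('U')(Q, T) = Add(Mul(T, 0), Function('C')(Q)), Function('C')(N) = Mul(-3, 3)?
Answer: Rational(425, 148) ≈ 2.8716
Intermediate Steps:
Function('C')(N) = -9
Function('U')(Q, T) = -9 (Function('U')(Q, T) = Add(Mul(T, 0), -9) = Add(0, -9) = -9)
x = 305 (x = Add(116, 189) = 305)
Mul(Add(387, 463), Pow(Add(x, Function('U')(-16, -13)), -1)) = Mul(Add(387, 463), Pow(Add(305, -9), -1)) = Mul(850, Pow(296, -1)) = Mul(850, Rational(1, 296)) = Rational(425, 148)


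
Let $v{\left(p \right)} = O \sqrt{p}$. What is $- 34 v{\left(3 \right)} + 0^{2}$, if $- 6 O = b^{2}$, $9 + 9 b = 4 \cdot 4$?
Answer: $\frac{833 \sqrt{3}}{243} \approx 5.9374$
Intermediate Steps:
$b = \frac{7}{9}$ ($b = -1 + \frac{4 \cdot 4}{9} = -1 + \frac{1}{9} \cdot 16 = -1 + \frac{16}{9} = \frac{7}{9} \approx 0.77778$)
$O = - \frac{49}{486}$ ($O = - \frac{\left(\frac{7}{9}\right)^{2}}{6} = \left(- \frac{1}{6}\right) \frac{49}{81} = - \frac{49}{486} \approx -0.10082$)
$v{\left(p \right)} = - \frac{49 \sqrt{p}}{486}$
$- 34 v{\left(3 \right)} + 0^{2} = - 34 \left(- \frac{49 \sqrt{3}}{486}\right) + 0^{2} = \frac{833 \sqrt{3}}{243} + 0 = \frac{833 \sqrt{3}}{243}$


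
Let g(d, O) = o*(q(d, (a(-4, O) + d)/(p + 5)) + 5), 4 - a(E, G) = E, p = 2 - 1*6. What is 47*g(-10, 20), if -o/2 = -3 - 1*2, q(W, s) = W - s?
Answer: -1410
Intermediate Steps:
p = -4 (p = 2 - 6 = -4)
a(E, G) = 4 - E
o = 10 (o = -2*(-3 - 1*2) = -2*(-3 - 2) = -2*(-5) = 10)
g(d, O) = -30 (g(d, O) = 10*((d - ((4 - 1*(-4)) + d)/(-4 + 5)) + 5) = 10*((d - ((4 + 4) + d)/1) + 5) = 10*((d - (8 + d)) + 5) = 10*((d + (-8 - d)) + 5) = 10*(-8 + 5) = 10*(-3) = -30)
47*g(-10, 20) = 47*(-30) = -1410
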